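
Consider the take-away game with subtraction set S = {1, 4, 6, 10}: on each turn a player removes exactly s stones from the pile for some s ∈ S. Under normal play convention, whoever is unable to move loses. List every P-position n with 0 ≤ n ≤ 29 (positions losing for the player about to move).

0, 2, 5, 7, 14, 16, 19, 21, 28

n :  0  1  2  3  4  5  6  7  8  9 10 11 12 13 14 15 16 17 18 19 20 21 22 23 24 25 26 27 28 29
G :  0  1  0  1  2  0  1  0  1  2  3  2  3  4  0  1  0  1  2  0  1  0  1  2  3  2  3  4  0  1
P-positions are exactly the n with G(n) = 0.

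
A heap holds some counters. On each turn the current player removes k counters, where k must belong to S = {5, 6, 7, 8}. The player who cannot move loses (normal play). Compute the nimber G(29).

n :  0  1  2  3  4  5  6  7  8  9 10 11 12 13 14 15 16 17 18 19 20 21 22 23 24 25 26 27 28 29
G :  0  0  0  0  0  1  1  1  1  1  2  2  2  0  0  0  0  0  1  1  1  1  1  2  2  2  0  0  0  0

0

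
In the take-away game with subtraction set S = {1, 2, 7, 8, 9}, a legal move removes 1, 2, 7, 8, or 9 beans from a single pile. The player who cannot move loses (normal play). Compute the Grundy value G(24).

2

G(0) = 0
G(1) = mex{0} = 1
G(2) = mex{1,0} = 2
G(3) = mex{2,1} = 0
G(4) = mex{0,2} = 1
G(5) = mex{1,0} = 2
G(6) = mex{2,1} = 0
G(7) = mex{0,2,0} = 1
G(8) = mex{1,0,1,0} = 2
G(9) = mex{2,1,2,1,0} = 3
G(10) = mex{3,2,0,2,1} = 4
G(11) = mex{4,3,1,0,2} = 5
G(12) = mex{5,4,2,1,0} = 3
G(13) = mex{3,5,0,2,1} = 4
G(14) = mex{4,3,1,0,2} = 5
G(15) = mex{5,4,2,1,0} = 3
G(16) = mex{3,5,3,2,1} = 0
G(17) = mex{0,3,4,3,2} = 1
G(18) = mex{1,0,5,4,3} = 2
G(19) = mex{2,1,3,5,4} = 0
G(20) = mex{0,2,4,3,5} = 1
G(21) = mex{1,0,5,4,3} = 2
G(22) = mex{2,1,3,5,4} = 0
G(23) = mex{0,2,0,3,5} = 1
G(24) = mex{1,0,1,0,3} = 2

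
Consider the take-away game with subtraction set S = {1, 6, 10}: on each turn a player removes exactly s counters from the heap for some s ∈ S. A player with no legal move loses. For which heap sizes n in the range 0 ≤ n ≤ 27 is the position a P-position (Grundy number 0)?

0, 2, 4, 7, 9, 11, 16, 18, 20, 23, 25, 27

n :  0  1  2  3  4  5  6  7  8  9 10 11 12 13 14 15 16 17 18 19 20 21 22 23 24 25 26 27
G :  0  1  0  1  0  1  2  0  1  0  1  0  1  2  3  2  0  1  0  1  0  1  2  0  1  0  1  0
P-positions are exactly the n with G(n) = 0.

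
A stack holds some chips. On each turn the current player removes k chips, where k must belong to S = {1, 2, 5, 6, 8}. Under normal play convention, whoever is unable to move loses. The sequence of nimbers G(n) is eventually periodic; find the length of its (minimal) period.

7

n :  0  1  2  3  4  5  6  7  8  9 10 11 12 13 14 15 16
G :  0  1  2  0  1  2  3  0  1  2  0  1  2  3  0  1  2
G(n+7) = G(n) holds for n = 0,…,7 (a full window of length max(S) = 8), so the sequence is purely periodic with period 7.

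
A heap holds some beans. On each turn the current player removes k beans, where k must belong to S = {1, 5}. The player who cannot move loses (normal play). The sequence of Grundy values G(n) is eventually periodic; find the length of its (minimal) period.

G(0) = 0
G(1) = mex{0} = 1
G(2) = mex{1} = 0
G(3) = mex{0} = 1
G(4) = mex{1} = 0
G(5) = mex{0,0} = 1
G(6) = mex{1,1} = 0
G(7) = mex{0,0} = 1
G(8) = mex{1,1} = 0
G(9) = mex{0,0} = 1
G(10) = mex{1,1} = 0
G(11) = mex{0,0} = 1
G(12) = mex{1,1} = 0
G(13) = mex{0,0} = 1
G(14) = mex{1,1} = 0
G(n+2) = G(n) holds for n = 0,…,4 (a full window of length max(S) = 5), so the sequence is purely periodic with period 2.

2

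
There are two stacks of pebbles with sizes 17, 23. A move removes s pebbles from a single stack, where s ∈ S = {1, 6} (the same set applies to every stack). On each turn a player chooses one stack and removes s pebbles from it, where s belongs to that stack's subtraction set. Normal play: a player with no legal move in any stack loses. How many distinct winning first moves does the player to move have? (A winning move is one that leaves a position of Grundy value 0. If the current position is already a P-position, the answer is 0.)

All stacks use S = {1, 6}:
n :  0  1  2  3  4  5  6  7  8  9 10 11 12 13 14 15 16 17 18 19 20 21 22 23
G :  0  1  0  1  0  1  2  0  1  0  1  0  1  2  0  1  0  1  0  1  2  0  1  0
Stack A: G(17) = 1.
Stack B: G(23) = 0.
Combined Grundy value = 1 ⊕ 0 = 1.
A winning move leaves total XOR = 0, i.e. changes one component's Grundy value g to g ⊕ X where X is the current total.
Stack A: need g' = 1⊕1 = 0. Options: 17−1→G=0, 17−6→G=0. Hits: 2.
Stack B: need g' = 0⊕1 = 1. Options: 23−1→G=1, 23−6→G=1. Hits: 2.

4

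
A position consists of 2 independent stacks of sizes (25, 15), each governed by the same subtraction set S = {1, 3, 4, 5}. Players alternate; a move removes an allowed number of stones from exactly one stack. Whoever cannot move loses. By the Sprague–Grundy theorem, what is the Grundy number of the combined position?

All stacks use S = {1, 3, 4, 5}:
n :  0  1  2  3  4  5  6  7  8  9 10 11 12 13 14 15 16 17 18 19 20 21 22 23 24 25
G :  0  1  0  1  2  3  2  3  0  1  0  1  2  3  2  3  0  1  0  1  2  3  2  3  0  1
Stack A: G(25) = 1.
Stack B: G(15) = 3.
Combined Grundy value = 1 ⊕ 3 = 2.

2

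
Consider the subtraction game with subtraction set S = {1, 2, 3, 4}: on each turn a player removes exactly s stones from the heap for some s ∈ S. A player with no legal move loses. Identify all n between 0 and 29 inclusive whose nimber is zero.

0, 5, 10, 15, 20, 25

n :  0  1  2  3  4  5  6  7  8  9 10 11 12 13 14 15 16 17 18 19 20 21 22 23 24 25 26 27 28 29
G :  0  1  2  3  4  0  1  2  3  4  0  1  2  3  4  0  1  2  3  4  0  1  2  3  4  0  1  2  3  4
P-positions are exactly the n with G(n) = 0.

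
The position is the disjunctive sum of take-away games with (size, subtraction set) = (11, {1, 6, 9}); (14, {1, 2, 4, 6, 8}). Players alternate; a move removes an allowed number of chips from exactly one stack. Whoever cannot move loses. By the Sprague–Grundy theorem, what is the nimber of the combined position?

Stack A, S = {1, 6, 9}:
G(0) = 0
G(1) = mex{0} = 1
G(2) = mex{1} = 0
G(3) = mex{0} = 1
G(4) = mex{1} = 0
G(5) = mex{0} = 1
G(6) = mex{1,0} = 2
G(7) = mex{2,1} = 0
G(8) = mex{0,0} = 1
G(9) = mex{1,1,0} = 2
G(10) = mex{2,0,1} = 3
G(11) = mex{3,1,0} = 2
G_A(11) = 2.
Stack B, S = {1, 2, 4, 6, 8}:
n :  0  1  2  3  4  5  6  7  8  9 10 11 12 13 14
G :  0  1  2  0  1  2  3  4  5  3  0  1  2  0  1
G_B(14) = 1.
Combined Grundy value = 2 ⊕ 1 = 3.

3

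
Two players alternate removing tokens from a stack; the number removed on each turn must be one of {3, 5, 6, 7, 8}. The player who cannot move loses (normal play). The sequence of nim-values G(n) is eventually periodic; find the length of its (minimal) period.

11

G(0) = 0
G(1) = mex{} = 0
G(2) = mex{} = 0
G(3) = mex{0} = 1
G(4) = mex{0} = 1
G(5) = mex{0,0} = 1
G(6) = mex{1,0,0} = 2
G(7) = mex{1,0,0,0} = 2
G(8) = mex{1,1,0,0,0} = 2
G(9) = mex{2,1,1,0,0} = 3
G(10) = mex{2,1,1,1,0} = 3
G(11) = mex{2,2,1,1,1} = 0
G(12) = mex{3,2,2,1,1} = 0
G(13) = mex{3,2,2,2,1} = 0
G(14) = mex{0,3,2,2,2} = 1
G(15) = mex{0,3,3,2,2} = 1
G(16) = mex{0,0,3,3,2} = 1
G(17) = mex{1,0,0,3,3} = 2
G(18) = mex{1,0,0,0,3} = 2
G(19) = mex{1,1,0,0,0} = 2
G(20) = mex{2,1,1,0,0} = 3
G(21) = mex{2,1,1,1,0} = 3
G(22) = mex{2,2,1,1,1} = 0
G(23) = mex{3,2,2,1,1} = 0
G(n+11) = G(n) holds for n = 0,…,7 (a full window of length max(S) = 8), so the sequence is purely periodic with period 11.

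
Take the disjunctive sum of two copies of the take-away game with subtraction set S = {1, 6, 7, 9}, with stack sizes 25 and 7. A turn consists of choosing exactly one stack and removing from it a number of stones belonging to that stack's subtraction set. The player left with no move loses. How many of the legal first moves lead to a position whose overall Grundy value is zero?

All stacks use S = {1, 6, 7, 9}:
G(0) = 0
G(1) = mex{0} = 1
G(2) = mex{1} = 0
G(3) = mex{0} = 1
G(4) = mex{1} = 0
G(5) = mex{0} = 1
G(6) = mex{1,0} = 2
G(7) = mex{2,1,0} = 3
G(8) = mex{3,0,1} = 2
G(9) = mex{2,1,0,0} = 3
G(10) = mex{3,0,1,1} = 2
G(11) = mex{2,1,0,0} = 3
G(12) = mex{3,2,1,1} = 0
G(13) = mex{0,3,2,0} = 1
G(14) = mex{1,2,3,1} = 0
G(15) = mex{0,3,2,2} = 1
G(16) = mex{1,2,3,3} = 0
G(17) = mex{0,3,2,2} = 1
G(18) = mex{1,0,3,3} = 2
G(19) = mex{2,1,0,2} = 3
G(20) = mex{3,0,1,3} = 2
G(21) = mex{2,1,0,0} = 3
G(22) = mex{3,0,1,1} = 2
G(23) = mex{2,1,0,0} = 3
G(24) = mex{3,2,1,1} = 0
G(25) = mex{0,3,2,0} = 1
Stack A: G(25) = 1.
Stack B: G(7) = 3.
Combined Grundy value = 1 ⊕ 3 = 2.
A winning move leaves total XOR = 0, i.e. changes one component's Grundy value g to g ⊕ X where X is the current total.
Stack A: need g' = 1⊕2 = 3. Options: 25−1→G=0, 25−6→G=3, 25−7→G=2, 25−9→G=0. Hits: 1.
Stack B: need g' = 3⊕2 = 1. Options: 7−1→G=2, 7−6→G=1, 7−7→G=0. Hits: 1.

2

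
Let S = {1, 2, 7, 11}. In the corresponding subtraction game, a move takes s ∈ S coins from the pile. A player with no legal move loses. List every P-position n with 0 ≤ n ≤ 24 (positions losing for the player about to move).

n :  0  1  2  3  4  5  6  7  8  9 10 11 12 13 14 15 16 17 18 19 20 21 22 23 24
G :  0  1  2  0  1  2  0  1  2  0  1  2  0  1  2  0  1  2  0  1  2  0  1  2  0
P-positions are exactly the n with G(n) = 0.

0, 3, 6, 9, 12, 15, 18, 21, 24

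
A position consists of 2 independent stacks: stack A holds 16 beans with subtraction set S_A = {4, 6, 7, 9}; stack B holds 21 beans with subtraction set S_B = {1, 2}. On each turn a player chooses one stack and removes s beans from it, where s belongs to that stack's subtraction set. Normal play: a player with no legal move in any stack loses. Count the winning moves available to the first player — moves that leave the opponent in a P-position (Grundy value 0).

Stack A, S = {4, 6, 7, 9}:
n :  0  1  2  3  4  5  6  7  8  9 10 11 12 13 14 15 16
G :  0  0  0  0  1  1  1  1  2  2  2  2  3  0  0  0  0
G_A(16) = 0.
Stack B, S = {1, 2}:
n :  0  1  2  3  4  5  6  7  8  9 10 11 12 13 14 15 16 17 18 19 20 21
G :  0  1  2  0  1  2  0  1  2  0  1  2  0  1  2  0  1  2  0  1  2  0
G_B(21) = 0.
Combined Grundy value = 0 ⊕ 0 = 0.
A winning move leaves total XOR = 0, i.e. changes one component's Grundy value g to g ⊕ X where X is the current total.
Stack A: target g' = 0⊕0 = 0, but every legal move changes the Grundy value (mex property), so 0 moves.
Stack B: target g' = 0⊕0 = 0, but every legal move changes the Grundy value (mex property), so 0 moves.

0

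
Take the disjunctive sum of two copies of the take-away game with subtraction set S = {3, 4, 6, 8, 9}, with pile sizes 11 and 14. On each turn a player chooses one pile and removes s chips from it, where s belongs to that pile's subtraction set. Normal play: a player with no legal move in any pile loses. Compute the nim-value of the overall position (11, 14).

3

All piles use S = {3, 4, 6, 8, 9}:
n :  0  1  2  3  4  5  6  7  8  9 10 11 12 13 14
G :  0  0  0  1  1  1  2  2  2  3  3  3  0  0  0
Pile A: G(11) = 3.
Pile B: G(14) = 0.
Combined Grundy value = 3 ⊕ 0 = 3.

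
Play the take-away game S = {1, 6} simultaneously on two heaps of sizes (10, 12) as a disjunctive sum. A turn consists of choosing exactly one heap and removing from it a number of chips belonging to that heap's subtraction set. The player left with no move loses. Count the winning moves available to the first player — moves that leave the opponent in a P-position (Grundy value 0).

0

All heaps use S = {1, 6}:
n :  0  1  2  3  4  5  6  7  8  9 10 11 12
G :  0  1  0  1  0  1  2  0  1  0  1  0  1
Heap A: G(10) = 1.
Heap B: G(12) = 1.
Combined Grundy value = 1 ⊕ 1 = 0.
A winning move leaves total XOR = 0, i.e. changes one component's Grundy value g to g ⊕ X where X is the current total.
Heap A: target g' = 1⊕0 = 1, but every legal move changes the Grundy value (mex property), so 0 moves.
Heap B: target g' = 1⊕0 = 1, but every legal move changes the Grundy value (mex property), so 0 moves.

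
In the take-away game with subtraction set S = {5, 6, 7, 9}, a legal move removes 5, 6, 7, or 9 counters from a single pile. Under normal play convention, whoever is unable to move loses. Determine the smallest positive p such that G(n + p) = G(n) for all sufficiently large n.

14

n :  0  1  2  3  4  5  6  7  8  9 10 11 12 13 14 15 16 17 18 19 20 21 22 23 24 25 26 27 28 29
G :  0  0  0  0  0  1  1  1  1  1  2  2  2  2  0  0  0  0  0  1  1  1  1  1  2  2  2  2  0  0
G(n+14) = G(n) holds for n = 0,…,8 (a full window of length max(S) = 9), so the sequence is purely periodic with period 14.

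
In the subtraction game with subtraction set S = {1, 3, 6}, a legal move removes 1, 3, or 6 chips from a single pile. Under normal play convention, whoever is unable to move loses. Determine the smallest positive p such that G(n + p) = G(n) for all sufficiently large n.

G(0) = 0
G(1) = mex{0} = 1
G(2) = mex{1} = 0
G(3) = mex{0,0} = 1
G(4) = mex{1,1} = 0
G(5) = mex{0,0} = 1
G(6) = mex{1,1,0} = 2
G(7) = mex{2,0,1} = 3
G(8) = mex{3,1,0} = 2
G(9) = mex{2,2,1} = 0
G(10) = mex{0,3,0} = 1
G(11) = mex{1,2,1} = 0
G(12) = mex{0,0,2} = 1
G(13) = mex{1,1,3} = 0
G(14) = mex{0,0,2} = 1
G(15) = mex{1,1,0} = 2
G(16) = mex{2,0,1} = 3
G(17) = mex{3,1,0} = 2
G(18) = mex{2,2,1} = 0
G(19) = mex{0,3,0} = 1
G(n+9) = G(n) holds for n = 0,…,5 (a full window of length max(S) = 6), so the sequence is purely periodic with period 9.

9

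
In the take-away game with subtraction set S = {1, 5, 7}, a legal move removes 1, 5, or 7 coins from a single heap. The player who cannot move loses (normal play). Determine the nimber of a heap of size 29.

n :  0  1  2  3  4  5  6  7  8  9 10 11 12 13 14 15 16 17 18 19 20 21 22 23 24 25 26 27 28 29
G :  0  1  0  1  0  1  0  1  0  1  0  1  0  1  0  1  0  1  0  1  0  1  0  1  0  1  0  1  0  1

1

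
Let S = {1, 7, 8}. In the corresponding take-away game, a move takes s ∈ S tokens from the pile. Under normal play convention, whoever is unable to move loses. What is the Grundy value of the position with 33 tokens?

n :  0  1  2  3  4  5  6  7  8  9 10 11 12 13 14 15 16 17 18 19 20 21 22 23 24 25 26 27 28 29 30 31 32 33
G :  0  1  0  1  0  1  0  1  2  3  2  3  2  3  2  0  1  0  1  0  1  0  1  2  3  2  3  2  3  2  0  1  0  1

1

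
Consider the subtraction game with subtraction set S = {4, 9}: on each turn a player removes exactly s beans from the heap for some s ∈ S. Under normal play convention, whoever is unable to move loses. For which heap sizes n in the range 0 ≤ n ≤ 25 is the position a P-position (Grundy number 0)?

n :  0  1  2  3  4  5  6  7  8  9 10 11 12 13 14 15 16 17 18 19 20 21 22 23 24 25
G :  0  0  0  0  1  1  1  1  0  2  2  2  1  0  0  0  0  1  1  1  1  0  2  2  2  1
P-positions are exactly the n with G(n) = 0.

0, 1, 2, 3, 8, 13, 14, 15, 16, 21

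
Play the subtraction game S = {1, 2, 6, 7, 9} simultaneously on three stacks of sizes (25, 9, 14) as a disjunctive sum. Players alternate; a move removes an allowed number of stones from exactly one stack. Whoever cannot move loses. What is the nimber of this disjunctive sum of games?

All stacks use S = {1, 2, 6, 7, 9}:
G(0) = 0
G(1) = mex{0} = 1
G(2) = mex{1,0} = 2
G(3) = mex{2,1} = 0
G(4) = mex{0,2} = 1
G(5) = mex{1,0} = 2
G(6) = mex{2,1,0} = 3
G(7) = mex{3,2,1,0} = 4
G(8) = mex{4,3,2,1} = 0
G(9) = mex{0,4,0,2,0} = 1
G(10) = mex{1,0,1,0,1} = 2
G(11) = mex{2,1,2,1,2} = 0
G(12) = mex{0,2,3,2,0} = 1
G(13) = mex{1,0,4,3,1} = 2
G(14) = mex{2,1,0,4,2} = 3
G(15) = mex{3,2,1,0,3} = 4
G(16) = mex{4,3,2,1,4} = 0
G(17) = mex{0,4,0,2,0} = 1
G(18) = mex{1,0,1,0,1} = 2
G(19) = mex{2,1,2,1,2} = 0
G(20) = mex{0,2,3,2,0} = 1
G(21) = mex{1,0,4,3,1} = 2
G(22) = mex{2,1,0,4,2} = 3
G(23) = mex{3,2,1,0,3} = 4
G(24) = mex{4,3,2,1,4} = 0
G(25) = mex{0,4,0,2,0} = 1
Stack A: G(25) = 1.
Stack B: G(9) = 1.
Stack C: G(14) = 3.
Combined Grundy value = 1 ⊕ 1 ⊕ 3 = 3.

3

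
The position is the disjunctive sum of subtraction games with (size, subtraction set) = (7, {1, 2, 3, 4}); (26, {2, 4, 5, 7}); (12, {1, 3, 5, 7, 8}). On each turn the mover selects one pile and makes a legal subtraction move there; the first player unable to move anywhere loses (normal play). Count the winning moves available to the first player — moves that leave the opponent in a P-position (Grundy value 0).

Pile A, S = {1, 2, 3, 4}:
G(0) = 0
G(1) = mex{0} = 1
G(2) = mex{1,0} = 2
G(3) = mex{2,1,0} = 3
G(4) = mex{3,2,1,0} = 4
G(5) = mex{4,3,2,1} = 0
G(6) = mex{0,4,3,2} = 1
G(7) = mex{1,0,4,3} = 2
G_A(7) = 2.
Pile B, S = {2, 4, 5, 7}:
G(0) = 0
G(1) = mex{} = 0
G(2) = mex{0} = 1
G(3) = mex{0} = 1
G(4) = mex{1,0} = 2
G(5) = mex{1,0,0} = 2
G(6) = mex{2,1,0} = 3
G(7) = mex{2,1,1,0} = 3
G(8) = mex{3,2,1,0} = 4
G(9) = mex{3,2,2,1} = 0
G(10) = mex{4,3,2,1} = 0
G(11) = mex{0,3,3,2} = 1
G(12) = mex{0,4,3,2} = 1
G(13) = mex{1,0,4,3} = 2
G(14) = mex{1,0,0,3} = 2
G(15) = mex{2,1,0,4} = 3
G(16) = mex{2,1,1,0} = 3
G(17) = mex{3,2,1,0} = 4
G(18) = mex{3,2,2,1} = 0
G(19) = mex{4,3,2,1} = 0
G(20) = mex{0,3,3,2} = 1
G(21) = mex{0,4,3,2} = 1
G(22) = mex{1,0,4,3} = 2
G(23) = mex{1,0,0,3} = 2
G(24) = mex{2,1,0,4} = 3
G(25) = mex{2,1,1,0} = 3
G(26) = mex{3,2,1,0} = 4
G_B(26) = 4.
Pile C, S = {1, 3, 5, 7, 8}:
G(0) = 0
G(1) = mex{0} = 1
G(2) = mex{1} = 0
G(3) = mex{0,0} = 1
G(4) = mex{1,1} = 0
G(5) = mex{0,0,0} = 1
G(6) = mex{1,1,1} = 0
G(7) = mex{0,0,0,0} = 1
G(8) = mex{1,1,1,1,0} = 2
G(9) = mex{2,0,0,0,1} = 3
G(10) = mex{3,1,1,1,0} = 2
G(11) = mex{2,2,0,0,1} = 3
G(12) = mex{3,3,1,1,0} = 2
G_C(12) = 2.
Combined Grundy value = 2 ⊕ 4 ⊕ 2 = 4.
A winning move leaves total XOR = 0, i.e. changes one component's Grundy value g to g ⊕ X where X is the current total.
Pile A: need g' = 2⊕4 = 6. Options: 7−1→G=1, 7−2→G=0, 7−3→G=4, 7−4→G=3. Hits: 0.
Pile B: need g' = 4⊕4 = 0. Options: 26−2→G=3, 26−4→G=2, 26−5→G=1, 26−7→G=0. Hits: 1.
Pile C: need g' = 2⊕4 = 6. Options: 12−1→G=3, 12−3→G=3, 12−5→G=1, 12−7→G=1, 12−8→G=0. Hits: 0.

1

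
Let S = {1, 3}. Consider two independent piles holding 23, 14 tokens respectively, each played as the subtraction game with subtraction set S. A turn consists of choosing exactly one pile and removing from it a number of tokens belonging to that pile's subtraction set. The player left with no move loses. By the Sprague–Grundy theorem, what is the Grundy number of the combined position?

1

All piles use S = {1, 3}:
n :  0  1  2  3  4  5  6  7  8  9 10 11 12 13 14 15 16 17 18 19 20 21 22 23
G :  0  1  0  1  0  1  0  1  0  1  0  1  0  1  0  1  0  1  0  1  0  1  0  1
Pile A: G(23) = 1.
Pile B: G(14) = 0.
Combined Grundy value = 1 ⊕ 0 = 1.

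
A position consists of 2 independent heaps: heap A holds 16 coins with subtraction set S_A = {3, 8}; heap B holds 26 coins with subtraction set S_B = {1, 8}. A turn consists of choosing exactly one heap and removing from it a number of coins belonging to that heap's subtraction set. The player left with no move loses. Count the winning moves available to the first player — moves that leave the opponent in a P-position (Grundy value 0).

Heap A, S = {3, 8}:
G(0) = 0
G(1) = mex{} = 0
G(2) = mex{} = 0
G(3) = mex{0} = 1
G(4) = mex{0} = 1
G(5) = mex{0} = 1
G(6) = mex{1} = 0
G(7) = mex{1} = 0
G(8) = mex{1,0} = 2
G(9) = mex{0,0} = 1
G(10) = mex{0,0} = 1
G(11) = mex{2,1} = 0
G(12) = mex{1,1} = 0
G(13) = mex{1,1} = 0
G(14) = mex{0,0} = 1
G(15) = mex{0,0} = 1
G(16) = mex{0,2} = 1
G_A(16) = 1.
Heap B, S = {1, 8}:
n :  0  1  2  3  4  5  6  7  8  9 10 11 12 13 14 15 16 17 18 19 20 21 22 23 24 25 26
G :  0  1  0  1  0  1  0  1  2  0  1  0  1  0  1  0  1  2  0  1  0  1  0  1  0  1  2
G_B(26) = 2.
Combined Grundy value = 1 ⊕ 2 = 3.
A winning move leaves total XOR = 0, i.e. changes one component's Grundy value g to g ⊕ X where X is the current total.
Heap A: need g' = 1⊕3 = 2. Options: 16−3→G=0, 16−8→G=2. Hits: 1.
Heap B: need g' = 2⊕3 = 1. Options: 26−1→G=1, 26−8→G=0. Hits: 1.

2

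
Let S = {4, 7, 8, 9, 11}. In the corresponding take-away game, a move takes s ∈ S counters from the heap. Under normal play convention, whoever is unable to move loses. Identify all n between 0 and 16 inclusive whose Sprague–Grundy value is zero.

0, 1, 2, 3, 15, 16

G(0) = 0
G(1) = mex{} = 0
G(2) = mex{} = 0
G(3) = mex{} = 0
G(4) = mex{0} = 1
G(5) = mex{0} = 1
G(6) = mex{0} = 1
G(7) = mex{0,0} = 1
G(8) = mex{1,0,0} = 2
G(9) = mex{1,0,0,0} = 2
G(10) = mex{1,0,0,0} = 2
G(11) = mex{1,1,0,0,0} = 2
G(12) = mex{2,1,1,0,0} = 3
G(13) = mex{2,1,1,1,0} = 3
G(14) = mex{2,1,1,1,0} = 3
G(15) = mex{2,2,1,1,1} = 0
G(16) = mex{3,2,2,1,1} = 0
P-positions are exactly the n with G(n) = 0.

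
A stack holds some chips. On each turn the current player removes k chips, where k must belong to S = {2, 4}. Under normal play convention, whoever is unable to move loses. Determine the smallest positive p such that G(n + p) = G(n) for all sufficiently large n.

G(0) = 0
G(1) = mex{} = 0
G(2) = mex{0} = 1
G(3) = mex{0} = 1
G(4) = mex{1,0} = 2
G(5) = mex{1,0} = 2
G(6) = mex{2,1} = 0
G(7) = mex{2,1} = 0
G(8) = mex{0,2} = 1
G(9) = mex{0,2} = 1
G(10) = mex{1,0} = 2
G(11) = mex{1,0} = 2
G(12) = mex{2,1} = 0
G(13) = mex{2,1} = 0
G(14) = mex{0,2} = 1
G(n+6) = G(n) holds for n = 0,…,3 (a full window of length max(S) = 4), so the sequence is purely periodic with period 6.

6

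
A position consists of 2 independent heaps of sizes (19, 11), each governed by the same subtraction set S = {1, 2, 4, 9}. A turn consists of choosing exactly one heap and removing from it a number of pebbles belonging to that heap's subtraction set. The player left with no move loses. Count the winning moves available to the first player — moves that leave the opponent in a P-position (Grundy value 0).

2

All heaps use S = {1, 2, 4, 9}:
G(0) = 0
G(1) = mex{0} = 1
G(2) = mex{1,0} = 2
G(3) = mex{2,1} = 0
G(4) = mex{0,2,0} = 1
G(5) = mex{1,0,1} = 2
G(6) = mex{2,1,2} = 0
G(7) = mex{0,2,0} = 1
G(8) = mex{1,0,1} = 2
G(9) = mex{2,1,2,0} = 3
G(10) = mex{3,2,0,1} = 4
G(11) = mex{4,3,1,2} = 0
G(12) = mex{0,4,2,0} = 1
G(13) = mex{1,0,3,1} = 2
G(14) = mex{2,1,4,2} = 0
G(15) = mex{0,2,0,0} = 1
G(16) = mex{1,0,1,1} = 2
G(17) = mex{2,1,2,2} = 0
G(18) = mex{0,2,0,3} = 1
G(19) = mex{1,0,1,4} = 2
Heap A: G(19) = 2.
Heap B: G(11) = 0.
Combined Grundy value = 2 ⊕ 0 = 2.
A winning move leaves total XOR = 0, i.e. changes one component's Grundy value g to g ⊕ X where X is the current total.
Heap A: need g' = 2⊕2 = 0. Options: 19−1→G=1, 19−2→G=0, 19−4→G=1, 19−9→G=4. Hits: 1.
Heap B: need g' = 0⊕2 = 2. Options: 11−1→G=4, 11−2→G=3, 11−4→G=1, 11−9→G=2. Hits: 1.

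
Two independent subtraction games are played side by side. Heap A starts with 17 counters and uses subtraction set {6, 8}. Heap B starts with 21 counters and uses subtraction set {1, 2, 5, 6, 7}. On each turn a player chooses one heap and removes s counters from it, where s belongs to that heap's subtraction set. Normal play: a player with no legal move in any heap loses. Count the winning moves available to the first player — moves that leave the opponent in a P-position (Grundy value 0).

Heap A, S = {6, 8}:
n :  0  1  2  3  4  5  6  7  8  9 10 11 12 13 14 15 16 17
G :  0  0  0  0  0  0  1  1  1  1  1  1  2  2  0  0  0  0
G_A(17) = 0.
Heap B, S = {1, 2, 5, 6, 7}:
G(0) = 0
G(1) = mex{0} = 1
G(2) = mex{1,0} = 2
G(3) = mex{2,1} = 0
G(4) = mex{0,2} = 1
G(5) = mex{1,0,0} = 2
G(6) = mex{2,1,1,0} = 3
G(7) = mex{3,2,2,1,0} = 4
G(8) = mex{4,3,0,2,1} = 5
G(9) = mex{5,4,1,0,2} = 3
G(10) = mex{3,5,2,1,0} = 4
G(11) = mex{4,3,3,2,1} = 0
G(12) = mex{0,4,4,3,2} = 1
G(13) = mex{1,0,5,4,3} = 2
G(14) = mex{2,1,3,5,4} = 0
G(15) = mex{0,2,4,3,5} = 1
G(16) = mex{1,0,0,4,3} = 2
G(17) = mex{2,1,1,0,4} = 3
G(18) = mex{3,2,2,1,0} = 4
G(19) = mex{4,3,0,2,1} = 5
G(20) = mex{5,4,1,0,2} = 3
G(21) = mex{3,5,2,1,0} = 4
G_B(21) = 4.
Combined Grundy value = 0 ⊕ 4 = 4.
A winning move leaves total XOR = 0, i.e. changes one component's Grundy value g to g ⊕ X where X is the current total.
Heap A: need g' = 0⊕4 = 4. Options: 17−6→G=1, 17−8→G=1. Hits: 0.
Heap B: need g' = 4⊕4 = 0. Options: 21−1→G=3, 21−2→G=5, 21−5→G=2, 21−6→G=1, 21−7→G=0. Hits: 1.

1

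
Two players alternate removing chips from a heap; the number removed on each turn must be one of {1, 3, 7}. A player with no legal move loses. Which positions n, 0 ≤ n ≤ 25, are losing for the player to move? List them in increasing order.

G(0) = 0
G(1) = mex{0} = 1
G(2) = mex{1} = 0
G(3) = mex{0,0} = 1
G(4) = mex{1,1} = 0
G(5) = mex{0,0} = 1
G(6) = mex{1,1} = 0
G(7) = mex{0,0,0} = 1
G(8) = mex{1,1,1} = 0
G(9) = mex{0,0,0} = 1
G(10) = mex{1,1,1} = 0
G(11) = mex{0,0,0} = 1
G(12) = mex{1,1,1} = 0
G(13) = mex{0,0,0} = 1
G(14) = mex{1,1,1} = 0
G(15) = mex{0,0,0} = 1
G(16) = mex{1,1,1} = 0
G(17) = mex{0,0,0} = 1
G(18) = mex{1,1,1} = 0
G(19) = mex{0,0,0} = 1
G(20) = mex{1,1,1} = 0
G(21) = mex{0,0,0} = 1
G(22) = mex{1,1,1} = 0
G(23) = mex{0,0,0} = 1
G(24) = mex{1,1,1} = 0
G(25) = mex{0,0,0} = 1
P-positions are exactly the n with G(n) = 0.

0, 2, 4, 6, 8, 10, 12, 14, 16, 18, 20, 22, 24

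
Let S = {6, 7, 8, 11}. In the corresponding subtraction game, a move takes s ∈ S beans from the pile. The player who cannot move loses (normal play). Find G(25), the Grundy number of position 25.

G(0) = 0
G(1) = mex{} = 0
G(2) = mex{} = 0
G(3) = mex{} = 0
G(4) = mex{} = 0
G(5) = mex{} = 0
G(6) = mex{0} = 1
G(7) = mex{0,0} = 1
G(8) = mex{0,0,0} = 1
G(9) = mex{0,0,0} = 1
G(10) = mex{0,0,0} = 1
G(11) = mex{0,0,0,0} = 1
G(12) = mex{1,0,0,0} = 2
G(13) = mex{1,1,0,0} = 2
G(14) = mex{1,1,1,0} = 2
G(15) = mex{1,1,1,0} = 2
G(16) = mex{1,1,1,0} = 2
G(17) = mex{1,1,1,1} = 0
G(18) = mex{2,1,1,1} = 0
G(19) = mex{2,2,1,1} = 0
G(20) = mex{2,2,2,1} = 0
G(21) = mex{2,2,2,1} = 0
G(22) = mex{2,2,2,1} = 0
G(23) = mex{0,2,2,2} = 1
G(24) = mex{0,0,2,2} = 1
G(25) = mex{0,0,0,2} = 1

1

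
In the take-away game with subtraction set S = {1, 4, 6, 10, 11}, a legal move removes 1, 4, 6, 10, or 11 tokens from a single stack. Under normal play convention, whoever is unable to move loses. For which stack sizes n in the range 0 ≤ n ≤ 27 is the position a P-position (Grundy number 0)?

0, 2, 5, 7, 14, 19, 21, 26

n :  0  1  2  3  4  5  6  7  8  9 10 11 12 13 14 15 16 17 18 19 20 21 22 23 24 25 26 27
G :  0  1  0  1  2  0  1  0  1  2  3  2  3  4  0  1  2  3  2  0  1  0  1  2  3  2  0  1
P-positions are exactly the n with G(n) = 0.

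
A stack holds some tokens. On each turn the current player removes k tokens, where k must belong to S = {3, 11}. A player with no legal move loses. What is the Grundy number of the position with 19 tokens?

n :  0  1  2  3  4  5  6  7  8  9 10 11 12 13 14 15 16 17 18 19
G :  0  0  0  1  1  1  0  0  0  1  1  1  2  2  0  0  0  1  1  1

1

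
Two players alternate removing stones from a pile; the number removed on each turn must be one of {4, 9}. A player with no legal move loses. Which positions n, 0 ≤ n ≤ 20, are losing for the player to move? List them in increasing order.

n :  0  1  2  3  4  5  6  7  8  9 10 11 12 13 14 15 16 17 18 19 20
G :  0  0  0  0  1  1  1  1  0  2  2  2  1  0  0  0  0  1  1  1  1
P-positions are exactly the n with G(n) = 0.

0, 1, 2, 3, 8, 13, 14, 15, 16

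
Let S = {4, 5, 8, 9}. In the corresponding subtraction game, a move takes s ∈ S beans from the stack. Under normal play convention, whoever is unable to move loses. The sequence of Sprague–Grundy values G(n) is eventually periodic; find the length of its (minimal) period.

n :  0  1  2  3  4  5  6  7  8  9 10 11 12 13 14 15 16 17 18 19 20 21 22 23 24 25 26 27
G :  0  0  0  0  1  1  1  1  2  2  2  2  3  0  0  0  0  1  1  1  1  2  2  2  2  3  0  0
G(n+13) = G(n) holds for n = 0,…,8 (a full window of length max(S) = 9), so the sequence is purely periodic with period 13.

13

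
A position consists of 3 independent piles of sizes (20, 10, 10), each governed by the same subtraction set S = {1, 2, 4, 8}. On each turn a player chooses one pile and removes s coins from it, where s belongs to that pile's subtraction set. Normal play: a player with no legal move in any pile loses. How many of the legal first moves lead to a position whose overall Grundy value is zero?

2

All piles use S = {1, 2, 4, 8}:
G(0) = 0
G(1) = mex{0} = 1
G(2) = mex{1,0} = 2
G(3) = mex{2,1} = 0
G(4) = mex{0,2,0} = 1
G(5) = mex{1,0,1} = 2
G(6) = mex{2,1,2} = 0
G(7) = mex{0,2,0} = 1
G(8) = mex{1,0,1,0} = 2
G(9) = mex{2,1,2,1} = 0
G(10) = mex{0,2,0,2} = 1
G(11) = mex{1,0,1,0} = 2
G(12) = mex{2,1,2,1} = 0
G(13) = mex{0,2,0,2} = 1
G(14) = mex{1,0,1,0} = 2
G(15) = mex{2,1,2,1} = 0
G(16) = mex{0,2,0,2} = 1
G(17) = mex{1,0,1,0} = 2
G(18) = mex{2,1,2,1} = 0
G(19) = mex{0,2,0,2} = 1
G(20) = mex{1,0,1,0} = 2
Pile A: G(20) = 2.
Pile B: G(10) = 1.
Pile C: G(10) = 1.
Combined Grundy value = 2 ⊕ 1 ⊕ 1 = 2.
A winning move leaves total XOR = 0, i.e. changes one component's Grundy value g to g ⊕ X where X is the current total.
Pile A: need g' = 2⊕2 = 0. Options: 20−1→G=1, 20−2→G=0, 20−4→G=1, 20−8→G=0. Hits: 2.
Pile B: need g' = 1⊕2 = 3. Options: 10−1→G=0, 10−2→G=2, 10−4→G=0, 10−8→G=2. Hits: 0.
Pile C: need g' = 1⊕2 = 3. Options: 10−1→G=0, 10−2→G=2, 10−4→G=0, 10−8→G=2. Hits: 0.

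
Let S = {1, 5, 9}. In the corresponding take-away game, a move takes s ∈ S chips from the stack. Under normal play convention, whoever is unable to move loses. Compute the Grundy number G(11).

G(0) = 0
G(1) = mex{0} = 1
G(2) = mex{1} = 0
G(3) = mex{0} = 1
G(4) = mex{1} = 0
G(5) = mex{0,0} = 1
G(6) = mex{1,1} = 0
G(7) = mex{0,0} = 1
G(8) = mex{1,1} = 0
G(9) = mex{0,0,0} = 1
G(10) = mex{1,1,1} = 0
G(11) = mex{0,0,0} = 1

1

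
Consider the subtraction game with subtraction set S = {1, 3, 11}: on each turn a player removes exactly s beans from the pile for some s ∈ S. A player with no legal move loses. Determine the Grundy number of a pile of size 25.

G(0) = 0
G(1) = mex{0} = 1
G(2) = mex{1} = 0
G(3) = mex{0,0} = 1
G(4) = mex{1,1} = 0
G(5) = mex{0,0} = 1
G(6) = mex{1,1} = 0
G(7) = mex{0,0} = 1
G(8) = mex{1,1} = 0
G(9) = mex{0,0} = 1
G(10) = mex{1,1} = 0
G(11) = mex{0,0,0} = 1
G(12) = mex{1,1,1} = 0
G(13) = mex{0,0,0} = 1
G(14) = mex{1,1,1} = 0
G(15) = mex{0,0,0} = 1
G(16) = mex{1,1,1} = 0
G(17) = mex{0,0,0} = 1
G(18) = mex{1,1,1} = 0
G(19) = mex{0,0,0} = 1
G(20) = mex{1,1,1} = 0
G(21) = mex{0,0,0} = 1
G(22) = mex{1,1,1} = 0
G(23) = mex{0,0,0} = 1
G(24) = mex{1,1,1} = 0
G(25) = mex{0,0,0} = 1

1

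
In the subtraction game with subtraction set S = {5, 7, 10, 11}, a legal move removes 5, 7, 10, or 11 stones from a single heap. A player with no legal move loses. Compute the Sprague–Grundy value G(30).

2

G(0) = 0
G(1) = mex{} = 0
G(2) = mex{} = 0
G(3) = mex{} = 0
G(4) = mex{} = 0
G(5) = mex{0} = 1
G(6) = mex{0} = 1
G(7) = mex{0,0} = 1
G(8) = mex{0,0} = 1
G(9) = mex{0,0} = 1
G(10) = mex{1,0,0} = 2
G(11) = mex{1,0,0,0} = 2
G(12) = mex{1,1,0,0} = 2
G(13) = mex{1,1,0,0} = 2
G(14) = mex{1,1,0,0} = 2
G(15) = mex{2,1,1,0} = 3
G(16) = mex{2,1,1,1} = 0
G(17) = mex{2,2,1,1} = 0
G(18) = mex{2,2,1,1} = 0
G(19) = mex{2,2,1,1} = 0
G(20) = mex{3,2,2,1} = 0
G(21) = mex{0,2,2,2} = 1
G(22) = mex{0,3,2,2} = 1
G(23) = mex{0,0,2,2} = 1
G(24) = mex{0,0,2,2} = 1
G(25) = mex{0,0,3,2} = 1
G(26) = mex{1,0,0,3} = 2
G(27) = mex{1,0,0,0} = 2
G(28) = mex{1,1,0,0} = 2
G(29) = mex{1,1,0,0} = 2
G(30) = mex{1,1,0,0} = 2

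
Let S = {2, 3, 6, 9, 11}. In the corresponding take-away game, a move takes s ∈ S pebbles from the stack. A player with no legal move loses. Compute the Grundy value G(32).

n :  0  1  2  3  4  5  6  7  8  9 10 11 12 13 14 15 16 17 18 19 20 21 22 23 24 25 26 27 28 29 30 31 32
G :  0  0  1  1  2  0  3  1  2  2  3  3  4  0  5  1  2  0  0  1  1  2  4  3  3  0  2  1  3  4  0  2  1

1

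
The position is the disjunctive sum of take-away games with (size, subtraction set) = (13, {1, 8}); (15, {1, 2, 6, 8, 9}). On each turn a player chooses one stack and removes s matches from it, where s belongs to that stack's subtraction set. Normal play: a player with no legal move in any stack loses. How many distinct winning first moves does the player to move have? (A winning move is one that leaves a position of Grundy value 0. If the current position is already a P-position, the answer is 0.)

Stack A, S = {1, 8}:
n :  0  1  2  3  4  5  6  7  8  9 10 11 12 13
G :  0  1  0  1  0  1  0  1  2  0  1  0  1  0
G_A(13) = 0.
Stack B, S = {1, 2, 6, 8, 9}:
G(0) = 0
G(1) = mex{0} = 1
G(2) = mex{1,0} = 2
G(3) = mex{2,1} = 0
G(4) = mex{0,2} = 1
G(5) = mex{1,0} = 2
G(6) = mex{2,1,0} = 3
G(7) = mex{3,2,1} = 0
G(8) = mex{0,3,2,0} = 1
G(9) = mex{1,0,0,1,0} = 2
G(10) = mex{2,1,1,2,1} = 0
G(11) = mex{0,2,2,0,2} = 1
G(12) = mex{1,0,3,1,0} = 2
G(13) = mex{2,1,0,2,1} = 3
G(14) = mex{3,2,1,3,2} = 0
G(15) = mex{0,3,2,0,3} = 1
G_B(15) = 1.
Combined Grundy value = 0 ⊕ 1 = 1.
A winning move leaves total XOR = 0, i.e. changes one component's Grundy value g to g ⊕ X where X is the current total.
Stack A: need g' = 0⊕1 = 1. Options: 13−1→G=1, 13−8→G=1. Hits: 2.
Stack B: need g' = 1⊕1 = 0. Options: 15−1→G=0, 15−2→G=3, 15−6→G=2, 15−8→G=0, 15−9→G=3. Hits: 2.

4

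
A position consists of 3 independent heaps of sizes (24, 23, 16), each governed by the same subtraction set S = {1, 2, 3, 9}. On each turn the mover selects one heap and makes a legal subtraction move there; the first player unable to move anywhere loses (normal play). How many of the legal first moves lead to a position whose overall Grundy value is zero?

5

All heaps use S = {1, 2, 3, 9}:
G(0) = 0
G(1) = mex{0} = 1
G(2) = mex{1,0} = 2
G(3) = mex{2,1,0} = 3
G(4) = mex{3,2,1} = 0
G(5) = mex{0,3,2} = 1
G(6) = mex{1,0,3} = 2
G(7) = mex{2,1,0} = 3
G(8) = mex{3,2,1} = 0
G(9) = mex{0,3,2,0} = 1
G(10) = mex{1,0,3,1} = 2
G(11) = mex{2,1,0,2} = 3
G(12) = mex{3,2,1,3} = 0
G(13) = mex{0,3,2,0} = 1
G(14) = mex{1,0,3,1} = 2
G(15) = mex{2,1,0,2} = 3
G(16) = mex{3,2,1,3} = 0
G(17) = mex{0,3,2,0} = 1
G(18) = mex{1,0,3,1} = 2
G(19) = mex{2,1,0,2} = 3
G(20) = mex{3,2,1,3} = 0
G(21) = mex{0,3,2,0} = 1
G(22) = mex{1,0,3,1} = 2
G(23) = mex{2,1,0,2} = 3
G(24) = mex{3,2,1,3} = 0
Heap A: G(24) = 0.
Heap B: G(23) = 3.
Heap C: G(16) = 0.
Combined Grundy value = 0 ⊕ 3 ⊕ 0 = 3.
A winning move leaves total XOR = 0, i.e. changes one component's Grundy value g to g ⊕ X where X is the current total.
Heap A: need g' = 0⊕3 = 3. Options: 24−1→G=3, 24−2→G=2, 24−3→G=1, 24−9→G=3. Hits: 2.
Heap B: need g' = 3⊕3 = 0. Options: 23−1→G=2, 23−2→G=1, 23−3→G=0, 23−9→G=2. Hits: 1.
Heap C: need g' = 0⊕3 = 3. Options: 16−1→G=3, 16−2→G=2, 16−3→G=1, 16−9→G=3. Hits: 2.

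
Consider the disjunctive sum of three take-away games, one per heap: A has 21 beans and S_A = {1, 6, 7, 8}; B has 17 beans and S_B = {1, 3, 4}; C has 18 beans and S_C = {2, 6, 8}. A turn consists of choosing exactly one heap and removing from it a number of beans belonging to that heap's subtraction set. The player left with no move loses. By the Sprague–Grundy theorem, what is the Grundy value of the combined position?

3

Heap A, S = {1, 6, 7, 8}:
G(0) = 0
G(1) = mex{0} = 1
G(2) = mex{1} = 0
G(3) = mex{0} = 1
G(4) = mex{1} = 0
G(5) = mex{0} = 1
G(6) = mex{1,0} = 2
G(7) = mex{2,1,0} = 3
G(8) = mex{3,0,1,0} = 2
G(9) = mex{2,1,0,1} = 3
G(10) = mex{3,0,1,0} = 2
G(11) = mex{2,1,0,1} = 3
G(12) = mex{3,2,1,0} = 4
G(13) = mex{4,3,2,1} = 0
G(14) = mex{0,2,3,2} = 1
G(15) = mex{1,3,2,3} = 0
G(16) = mex{0,2,3,2} = 1
G(17) = mex{1,3,2,3} = 0
G(18) = mex{0,4,3,2} = 1
G(19) = mex{1,0,4,3} = 2
G(20) = mex{2,1,0,4} = 3
G(21) = mex{3,0,1,0} = 2
G_A(21) = 2.
Heap B, S = {1, 3, 4}:
G(0) = 0
G(1) = mex{0} = 1
G(2) = mex{1} = 0
G(3) = mex{0,0} = 1
G(4) = mex{1,1,0} = 2
G(5) = mex{2,0,1} = 3
G(6) = mex{3,1,0} = 2
G(7) = mex{2,2,1} = 0
G(8) = mex{0,3,2} = 1
G(9) = mex{1,2,3} = 0
G(10) = mex{0,0,2} = 1
G(11) = mex{1,1,0} = 2
G(12) = mex{2,0,1} = 3
G(13) = mex{3,1,0} = 2
G(14) = mex{2,2,1} = 0
G(15) = mex{0,3,2} = 1
G(16) = mex{1,2,3} = 0
G(17) = mex{0,0,2} = 1
G_B(17) = 1.
Heap C, S = {2, 6, 8}:
G(0) = 0
G(1) = mex{} = 0
G(2) = mex{0} = 1
G(3) = mex{0} = 1
G(4) = mex{1} = 0
G(5) = mex{1} = 0
G(6) = mex{0,0} = 1
G(7) = mex{0,0} = 1
G(8) = mex{1,1,0} = 2
G(9) = mex{1,1,0} = 2
G(10) = mex{2,0,1} = 3
G(11) = mex{2,0,1} = 3
G(12) = mex{3,1,0} = 2
G(13) = mex{3,1,0} = 2
G(14) = mex{2,2,1} = 0
G(15) = mex{2,2,1} = 0
G(16) = mex{0,3,2} = 1
G(17) = mex{0,3,2} = 1
G(18) = mex{1,2,3} = 0
G_C(18) = 0.
Combined Grundy value = 2 ⊕ 1 ⊕ 0 = 3.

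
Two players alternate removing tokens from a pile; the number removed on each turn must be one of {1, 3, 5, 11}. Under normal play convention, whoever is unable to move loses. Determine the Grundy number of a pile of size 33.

n :  0  1  2  3  4  5  6  7  8  9 10 11 12 13 14 15 16 17 18 19 20 21 22 23 24 25 26 27 28 29 30 31 32 33
G :  0  1  0  1  0  1  0  1  0  1  0  1  0  1  0  1  0  1  0  1  0  1  0  1  0  1  0  1  0  1  0  1  0  1

1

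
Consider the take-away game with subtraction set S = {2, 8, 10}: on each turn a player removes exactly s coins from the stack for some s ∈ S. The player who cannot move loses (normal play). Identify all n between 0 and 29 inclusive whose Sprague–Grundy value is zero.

0, 1, 4, 5, 16, 17, 20, 21

n :  0  1  2  3  4  5  6  7  8  9 10 11 12 13 14 15 16 17 18 19 20 21 22 23 24 25 26 27 28 29
G :  0  0  1  1  0  0  1  1  2  2  3  3  2  2  3  3  0  0  1  1  0  0  1  1  2  2  3  3  2  2
P-positions are exactly the n with G(n) = 0.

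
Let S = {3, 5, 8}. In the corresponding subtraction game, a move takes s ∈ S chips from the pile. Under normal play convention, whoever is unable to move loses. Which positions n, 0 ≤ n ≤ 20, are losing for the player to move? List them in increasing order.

G(0) = 0
G(1) = mex{} = 0
G(2) = mex{} = 0
G(3) = mex{0} = 1
G(4) = mex{0} = 1
G(5) = mex{0,0} = 1
G(6) = mex{1,0} = 2
G(7) = mex{1,0} = 2
G(8) = mex{1,1,0} = 2
G(9) = mex{2,1,0} = 3
G(10) = mex{2,1,0} = 3
G(11) = mex{2,2,1} = 0
G(12) = mex{3,2,1} = 0
G(13) = mex{3,2,1} = 0
G(14) = mex{0,3,2} = 1
G(15) = mex{0,3,2} = 1
G(16) = mex{0,0,2} = 1
G(17) = mex{1,0,3} = 2
G(18) = mex{1,0,3} = 2
G(19) = mex{1,1,0} = 2
G(20) = mex{2,1,0} = 3
P-positions are exactly the n with G(n) = 0.

0, 1, 2, 11, 12, 13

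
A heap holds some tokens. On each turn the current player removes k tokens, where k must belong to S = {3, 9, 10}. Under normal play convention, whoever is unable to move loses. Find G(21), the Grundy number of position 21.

0

n :  0  1  2  3  4  5  6  7  8  9 10 11 12 13 14 15 16 17 18 19 20 21
G :  0  0  0  1  1  1  0  0  0  1  1  1  2  0  0  3  1  1  2  0  0  0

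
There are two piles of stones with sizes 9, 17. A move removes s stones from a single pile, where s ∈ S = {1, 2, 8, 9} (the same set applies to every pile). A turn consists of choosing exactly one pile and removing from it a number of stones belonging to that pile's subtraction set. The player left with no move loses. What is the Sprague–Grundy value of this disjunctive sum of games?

All piles use S = {1, 2, 8, 9}:
n :  0  1  2  3  4  5  6  7  8  9 10 11 12 13 14 15 16 17
G :  0  1  2  0  1  2  0  1  2  3  0  1  2  0  1  2  0  1
Pile A: G(9) = 3.
Pile B: G(17) = 1.
Combined Grundy value = 3 ⊕ 1 = 2.

2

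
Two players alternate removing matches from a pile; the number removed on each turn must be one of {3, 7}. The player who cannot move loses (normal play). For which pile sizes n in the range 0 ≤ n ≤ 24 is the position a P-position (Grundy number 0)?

G(0) = 0
G(1) = mex{} = 0
G(2) = mex{} = 0
G(3) = mex{0} = 1
G(4) = mex{0} = 1
G(5) = mex{0} = 1
G(6) = mex{1} = 0
G(7) = mex{1,0} = 2
G(8) = mex{1,0} = 2
G(9) = mex{0,0} = 1
G(10) = mex{2,1} = 0
G(11) = mex{2,1} = 0
G(12) = mex{1,1} = 0
G(13) = mex{0,0} = 1
G(14) = mex{0,2} = 1
G(15) = mex{0,2} = 1
G(16) = mex{1,1} = 0
G(17) = mex{1,0} = 2
G(18) = mex{1,0} = 2
G(19) = mex{0,0} = 1
G(20) = mex{2,1} = 0
G(21) = mex{2,1} = 0
G(22) = mex{1,1} = 0
G(23) = mex{0,0} = 1
G(24) = mex{0,2} = 1
P-positions are exactly the n with G(n) = 0.

0, 1, 2, 6, 10, 11, 12, 16, 20, 21, 22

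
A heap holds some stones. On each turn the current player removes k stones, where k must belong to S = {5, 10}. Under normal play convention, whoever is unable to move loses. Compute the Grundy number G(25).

2

G(0) = 0
G(1) = mex{} = 0
G(2) = mex{} = 0
G(3) = mex{} = 0
G(4) = mex{} = 0
G(5) = mex{0} = 1
G(6) = mex{0} = 1
G(7) = mex{0} = 1
G(8) = mex{0} = 1
G(9) = mex{0} = 1
G(10) = mex{1,0} = 2
G(11) = mex{1,0} = 2
G(12) = mex{1,0} = 2
G(13) = mex{1,0} = 2
G(14) = mex{1,0} = 2
G(15) = mex{2,1} = 0
G(16) = mex{2,1} = 0
G(17) = mex{2,1} = 0
G(18) = mex{2,1} = 0
G(19) = mex{2,1} = 0
G(20) = mex{0,2} = 1
G(21) = mex{0,2} = 1
G(22) = mex{0,2} = 1
G(23) = mex{0,2} = 1
G(24) = mex{0,2} = 1
G(25) = mex{1,0} = 2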